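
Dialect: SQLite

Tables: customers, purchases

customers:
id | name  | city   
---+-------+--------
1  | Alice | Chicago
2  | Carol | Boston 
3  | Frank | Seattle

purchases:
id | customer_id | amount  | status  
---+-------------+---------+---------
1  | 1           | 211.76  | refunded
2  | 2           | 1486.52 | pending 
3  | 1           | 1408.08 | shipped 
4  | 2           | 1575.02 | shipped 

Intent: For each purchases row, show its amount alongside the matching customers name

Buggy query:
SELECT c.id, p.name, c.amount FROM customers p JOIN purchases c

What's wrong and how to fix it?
Bug: Missing join condition: each purchases row is matched to all customers rows instead of just its own

Fix: Specify the join condition linking the foreign key to the parent id

Corrected query:
SELECT c.id, p.name, c.amount FROM customers p JOIN purchases c ON c.customer_id = p.id

Result:
id | name  | amount 
---+-------+--------
1  | Alice | 211.76 
2  | Carol | 1486.52
3  | Alice | 1408.08
4  | Carol | 1575.02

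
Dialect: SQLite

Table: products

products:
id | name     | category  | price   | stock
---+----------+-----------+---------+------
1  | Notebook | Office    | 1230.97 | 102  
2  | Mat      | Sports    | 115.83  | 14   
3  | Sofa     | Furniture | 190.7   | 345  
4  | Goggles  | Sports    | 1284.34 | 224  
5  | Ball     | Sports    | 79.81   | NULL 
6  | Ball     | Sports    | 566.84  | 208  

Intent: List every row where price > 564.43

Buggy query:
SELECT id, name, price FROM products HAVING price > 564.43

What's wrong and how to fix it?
Bug: HAVING filters the output of aggregation, but this query has no GROUP BY and no aggregate functions, so SQLite rejects it (HAVING clause on a non-aggregate query); the condition here is per row

Fix: Use WHERE for row-level filtering

Corrected query:
SELECT id, name, price FROM products WHERE price > 564.43

Result:
id | name     | price  
---+----------+--------
1  | Notebook | 1230.97
4  | Goggles  | 1284.34
6  | Ball     | 566.84 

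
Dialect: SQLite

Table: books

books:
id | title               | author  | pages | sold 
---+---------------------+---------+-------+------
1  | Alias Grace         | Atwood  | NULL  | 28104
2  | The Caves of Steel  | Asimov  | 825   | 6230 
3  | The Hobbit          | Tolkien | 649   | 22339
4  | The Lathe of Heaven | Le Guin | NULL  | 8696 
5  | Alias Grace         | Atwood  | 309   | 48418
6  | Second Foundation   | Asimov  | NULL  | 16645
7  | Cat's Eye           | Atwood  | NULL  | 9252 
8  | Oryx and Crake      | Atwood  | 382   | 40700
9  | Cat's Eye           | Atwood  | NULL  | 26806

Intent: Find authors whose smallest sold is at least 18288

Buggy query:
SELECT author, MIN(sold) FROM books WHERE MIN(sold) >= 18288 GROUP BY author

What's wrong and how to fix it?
Bug: Aggregates like MIN are computed per group after WHERE runs

Fix: Use HAVING for the per-group MIN condition

Corrected query:
SELECT author, MIN(sold) FROM books GROUP BY author HAVING MIN(sold) >= 18288

Result:
author  | MIN(sold)
--------+----------
Tolkien | 22339    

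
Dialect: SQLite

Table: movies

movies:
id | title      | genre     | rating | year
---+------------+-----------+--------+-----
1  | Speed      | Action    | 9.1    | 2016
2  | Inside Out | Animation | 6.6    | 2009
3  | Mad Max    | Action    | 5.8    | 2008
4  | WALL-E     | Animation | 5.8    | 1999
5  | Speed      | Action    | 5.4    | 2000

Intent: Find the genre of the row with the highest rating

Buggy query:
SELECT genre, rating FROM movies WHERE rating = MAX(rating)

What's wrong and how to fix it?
Bug: MAX(rating) is an aggregate and cannot be used directly in WHERE

Fix: Wrap MAX in a scalar subquery so WHERE compares against a single value

Corrected query:
SELECT genre, rating FROM movies WHERE rating = (SELECT MAX(rating) FROM movies)

Result:
genre  | rating
-------+-------
Action | 9.1   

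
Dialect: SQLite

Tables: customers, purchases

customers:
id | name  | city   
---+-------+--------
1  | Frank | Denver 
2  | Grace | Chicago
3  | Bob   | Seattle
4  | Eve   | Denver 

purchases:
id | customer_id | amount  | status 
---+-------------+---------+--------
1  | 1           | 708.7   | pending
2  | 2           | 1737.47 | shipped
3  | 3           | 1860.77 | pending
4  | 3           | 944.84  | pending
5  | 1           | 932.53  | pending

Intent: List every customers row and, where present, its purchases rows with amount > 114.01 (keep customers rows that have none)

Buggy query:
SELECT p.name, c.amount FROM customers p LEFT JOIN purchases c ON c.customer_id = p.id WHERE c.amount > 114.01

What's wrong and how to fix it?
Bug: A WHERE condition on the right-hand table after LEFT JOIN drops unmatched parents

Fix: Put 'c.amount > 114.01' in the JOIN's ON clause instead of WHERE

Corrected query:
SELECT p.name, c.amount FROM customers p LEFT JOIN purchases c ON c.customer_id = p.id AND c.amount > 114.01

Result:
name  | amount 
------+--------
Frank | 708.7  
Frank | 932.53 
Grace | 1737.47
Bob   | 944.84 
Bob   | 1860.77
Eve   | NULL   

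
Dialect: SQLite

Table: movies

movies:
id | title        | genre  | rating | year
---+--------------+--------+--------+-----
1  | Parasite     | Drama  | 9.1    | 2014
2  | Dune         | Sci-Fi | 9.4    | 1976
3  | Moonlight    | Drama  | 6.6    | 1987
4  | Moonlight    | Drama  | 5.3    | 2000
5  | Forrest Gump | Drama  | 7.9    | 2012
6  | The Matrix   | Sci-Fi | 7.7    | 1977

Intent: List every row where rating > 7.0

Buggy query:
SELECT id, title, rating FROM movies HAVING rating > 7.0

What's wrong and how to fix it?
Bug: This is a non-aggregate query (no GROUP BY, no aggregates), so in SQLite the HAVING clause is invalid here; a row-level condition belongs in WHERE

Fix: Replace HAVING with WHERE since the condition applies to individual rows

Corrected query:
SELECT id, title, rating FROM movies WHERE rating > 7.0

Result:
id | title        | rating
---+--------------+-------
1  | Parasite     | 9.1   
2  | Dune         | 9.4   
5  | Forrest Gump | 7.9   
6  | The Matrix   | 7.7   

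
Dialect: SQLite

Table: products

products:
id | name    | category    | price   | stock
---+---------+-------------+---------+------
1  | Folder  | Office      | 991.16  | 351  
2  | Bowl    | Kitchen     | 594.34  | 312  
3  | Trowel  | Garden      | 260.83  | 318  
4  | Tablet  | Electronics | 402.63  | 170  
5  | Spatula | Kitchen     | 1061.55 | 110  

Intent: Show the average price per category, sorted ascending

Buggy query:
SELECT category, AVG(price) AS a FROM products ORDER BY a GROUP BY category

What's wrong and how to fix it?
Bug: GROUP BY must precede ORDER BY

Fix: Move ORDER BY to the end, after GROUP BY

Corrected query:
SELECT category, AVG(price) AS a FROM products GROUP BY category ORDER BY a

Result:
category    | a      
------------+--------
Garden      | 260.83 
Electronics | 402.63 
Kitchen     | 827.945
Office      | 991.16 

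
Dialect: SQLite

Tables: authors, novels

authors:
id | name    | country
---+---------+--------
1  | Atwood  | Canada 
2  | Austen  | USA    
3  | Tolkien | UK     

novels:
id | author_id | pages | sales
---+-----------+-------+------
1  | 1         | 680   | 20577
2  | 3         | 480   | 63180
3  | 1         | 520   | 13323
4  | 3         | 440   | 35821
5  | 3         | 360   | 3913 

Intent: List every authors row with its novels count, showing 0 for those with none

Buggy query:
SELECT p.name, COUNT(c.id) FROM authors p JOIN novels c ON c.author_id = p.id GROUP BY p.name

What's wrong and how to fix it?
Bug: INNER JOIN drops authors rows that have no matching novels rows

Fix: Use LEFT JOIN so parents without children still appear (COUNT(c.id) gives 0)

Corrected query:
SELECT p.name, COUNT(c.id) FROM authors p LEFT JOIN novels c ON c.author_id = p.id GROUP BY p.name

Result:
name    | COUNT(c.id)
--------+------------
Atwood  | 2          
Austen  | 0          
Tolkien | 3          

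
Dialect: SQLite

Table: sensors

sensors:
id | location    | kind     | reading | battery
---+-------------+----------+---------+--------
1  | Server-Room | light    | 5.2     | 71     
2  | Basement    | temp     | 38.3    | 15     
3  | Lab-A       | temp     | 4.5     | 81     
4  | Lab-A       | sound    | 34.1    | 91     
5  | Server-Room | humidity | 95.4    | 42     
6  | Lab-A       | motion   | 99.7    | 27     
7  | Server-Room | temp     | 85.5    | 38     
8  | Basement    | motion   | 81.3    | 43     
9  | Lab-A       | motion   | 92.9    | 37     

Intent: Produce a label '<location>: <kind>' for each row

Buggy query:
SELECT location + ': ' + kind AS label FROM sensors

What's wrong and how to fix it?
Bug: SQLite uses || for string concatenation; + coerces text to numbers (yielding 0)

Fix: Replace + with || to concatenate text

Corrected query:
SELECT location || ': ' || kind AS label FROM sensors

Result:
label                
---------------------
Server-Room: light   
Basement: temp       
Lab-A: temp          
Lab-A: sound         
Server-Room: humidity
Lab-A: motion        
Server-Room: temp    
Basement: motion     
Lab-A: motion        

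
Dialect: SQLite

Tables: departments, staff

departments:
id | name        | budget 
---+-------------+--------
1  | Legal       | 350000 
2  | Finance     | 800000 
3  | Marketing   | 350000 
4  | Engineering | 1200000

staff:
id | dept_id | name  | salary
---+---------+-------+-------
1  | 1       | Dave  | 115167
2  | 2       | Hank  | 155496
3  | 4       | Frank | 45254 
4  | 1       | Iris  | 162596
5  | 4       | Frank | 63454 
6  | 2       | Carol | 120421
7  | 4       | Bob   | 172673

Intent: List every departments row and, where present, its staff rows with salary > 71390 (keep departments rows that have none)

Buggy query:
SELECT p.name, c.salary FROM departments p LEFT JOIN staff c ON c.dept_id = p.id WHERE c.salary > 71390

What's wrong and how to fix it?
Bug: A WHERE condition on the right-hand table after LEFT JOIN drops unmatched parents

Fix: Move the right-table condition into the ON clause so unmatched parents are kept

Corrected query:
SELECT p.name, c.salary FROM departments p LEFT JOIN staff c ON c.dept_id = p.id AND c.salary > 71390

Result:
name        | salary
------------+-------
Legal       | 115167
Legal       | 162596
Finance     | 120421
Finance     | 155496
Marketing   | NULL  
Engineering | 172673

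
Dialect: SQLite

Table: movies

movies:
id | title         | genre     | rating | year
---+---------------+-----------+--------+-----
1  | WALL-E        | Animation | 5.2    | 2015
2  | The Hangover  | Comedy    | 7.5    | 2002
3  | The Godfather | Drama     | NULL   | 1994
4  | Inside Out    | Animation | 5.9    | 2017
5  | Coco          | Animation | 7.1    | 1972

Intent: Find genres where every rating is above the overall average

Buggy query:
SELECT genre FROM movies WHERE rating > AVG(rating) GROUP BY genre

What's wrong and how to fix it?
Bug: WHERE evaluates per row before aggregation, so AVG() is unavailable

Fix: Use a subquery for AVG and a HAVING MIN(...) filter so the condition holds for every row in the group

Corrected query:
SELECT genre FROM movies GROUP BY genre HAVING MIN(rating) > (SELECT AVG(rating) FROM movies)

Result:
genre 
------
Comedy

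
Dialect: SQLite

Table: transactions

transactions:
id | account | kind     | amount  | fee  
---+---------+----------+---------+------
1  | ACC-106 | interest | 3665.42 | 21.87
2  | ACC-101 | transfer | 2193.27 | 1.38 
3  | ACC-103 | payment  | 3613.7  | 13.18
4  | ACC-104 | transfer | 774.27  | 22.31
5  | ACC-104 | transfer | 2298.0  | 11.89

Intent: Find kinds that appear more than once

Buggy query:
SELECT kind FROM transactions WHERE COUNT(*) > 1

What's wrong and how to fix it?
Bug: WHERE can't reference COUNT(*); aggregates are computed after WHERE

Fix: Group first, then use HAVING for the count condition

Corrected query:
SELECT kind FROM transactions GROUP BY kind HAVING COUNT(*) > 1

Result:
kind    
--------
transfer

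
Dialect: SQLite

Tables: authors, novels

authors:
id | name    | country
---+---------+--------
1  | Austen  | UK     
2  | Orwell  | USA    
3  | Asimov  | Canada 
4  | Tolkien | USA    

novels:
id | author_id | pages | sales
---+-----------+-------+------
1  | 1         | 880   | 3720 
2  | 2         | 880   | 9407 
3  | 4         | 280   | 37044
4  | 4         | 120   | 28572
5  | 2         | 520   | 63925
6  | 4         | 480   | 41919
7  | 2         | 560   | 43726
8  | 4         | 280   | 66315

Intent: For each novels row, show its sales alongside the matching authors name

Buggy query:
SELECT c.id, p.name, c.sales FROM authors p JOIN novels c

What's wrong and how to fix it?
Bug: Missing join condition: each novels row is matched to all authors rows instead of just its own

Fix: Add ON c.author_id = p.id to the JOIN

Corrected query:
SELECT c.id, p.name, c.sales FROM authors p JOIN novels c ON c.author_id = p.id

Result:
id | name    | sales
---+---------+------
1  | Austen  | 3720 
2  | Orwell  | 9407 
3  | Tolkien | 37044
4  | Tolkien | 28572
5  | Orwell  | 63925
6  | Tolkien | 41919
7  | Orwell  | 43726
8  | Tolkien | 66315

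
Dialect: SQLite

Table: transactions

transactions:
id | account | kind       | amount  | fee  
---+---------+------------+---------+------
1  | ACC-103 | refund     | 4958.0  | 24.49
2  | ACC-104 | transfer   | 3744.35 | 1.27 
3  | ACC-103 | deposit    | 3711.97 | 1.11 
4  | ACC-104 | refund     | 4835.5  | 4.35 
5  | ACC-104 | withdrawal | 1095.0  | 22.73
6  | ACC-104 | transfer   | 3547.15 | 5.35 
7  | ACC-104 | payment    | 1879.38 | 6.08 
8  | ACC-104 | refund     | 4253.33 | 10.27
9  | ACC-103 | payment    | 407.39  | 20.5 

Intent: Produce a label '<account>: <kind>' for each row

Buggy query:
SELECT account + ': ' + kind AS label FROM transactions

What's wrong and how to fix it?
Bug: SQLite uses || for string concatenation; + coerces text to numbers (yielding 0)

Fix: Use the || operator for string concatenation

Corrected query:
SELECT account || ': ' || kind AS label FROM transactions

Result:
label              
-------------------
ACC-103: refund    
ACC-104: transfer  
ACC-103: deposit   
ACC-104: refund    
ACC-104: withdrawal
ACC-104: transfer  
ACC-104: payment   
ACC-104: refund    
ACC-103: payment   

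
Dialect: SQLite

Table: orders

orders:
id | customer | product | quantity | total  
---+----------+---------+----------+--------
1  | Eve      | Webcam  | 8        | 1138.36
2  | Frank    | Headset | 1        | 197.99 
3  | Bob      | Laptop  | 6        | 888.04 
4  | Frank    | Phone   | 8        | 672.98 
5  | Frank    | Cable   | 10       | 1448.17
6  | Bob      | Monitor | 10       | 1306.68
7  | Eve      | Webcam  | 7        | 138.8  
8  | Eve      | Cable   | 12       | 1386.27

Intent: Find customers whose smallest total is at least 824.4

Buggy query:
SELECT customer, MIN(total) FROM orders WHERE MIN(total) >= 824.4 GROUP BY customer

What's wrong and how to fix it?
Bug: MIN() in WHERE is a misuse of aggregate

Fix: Use HAVING for the per-group MIN condition

Corrected query:
SELECT customer, MIN(total) FROM orders GROUP BY customer HAVING MIN(total) >= 824.4

Result:
customer | MIN(total)
---------+-----------
Bob      | 888.04    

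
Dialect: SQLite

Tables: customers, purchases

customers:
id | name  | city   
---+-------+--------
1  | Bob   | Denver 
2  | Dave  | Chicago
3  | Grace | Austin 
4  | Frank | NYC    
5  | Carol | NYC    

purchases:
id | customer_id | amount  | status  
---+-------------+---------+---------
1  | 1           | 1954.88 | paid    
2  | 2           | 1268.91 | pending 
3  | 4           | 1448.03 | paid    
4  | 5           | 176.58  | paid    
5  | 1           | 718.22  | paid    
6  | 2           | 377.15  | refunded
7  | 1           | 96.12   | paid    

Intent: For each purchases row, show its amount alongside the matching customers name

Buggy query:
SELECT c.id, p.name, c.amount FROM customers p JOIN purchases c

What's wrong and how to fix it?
Bug: JOIN with no ON clause produces a cartesian product; every purchases row pairs with every customers row

Fix: Add ON c.customer_id = p.id to the JOIN

Corrected query:
SELECT c.id, p.name, c.amount FROM customers p JOIN purchases c ON c.customer_id = p.id

Result:
id | name  | amount 
---+-------+--------
1  | Bob   | 1954.88
2  | Dave  | 1268.91
3  | Frank | 1448.03
4  | Carol | 176.58 
5  | Bob   | 718.22 
6  | Dave  | 377.15 
7  | Bob   | 96.12  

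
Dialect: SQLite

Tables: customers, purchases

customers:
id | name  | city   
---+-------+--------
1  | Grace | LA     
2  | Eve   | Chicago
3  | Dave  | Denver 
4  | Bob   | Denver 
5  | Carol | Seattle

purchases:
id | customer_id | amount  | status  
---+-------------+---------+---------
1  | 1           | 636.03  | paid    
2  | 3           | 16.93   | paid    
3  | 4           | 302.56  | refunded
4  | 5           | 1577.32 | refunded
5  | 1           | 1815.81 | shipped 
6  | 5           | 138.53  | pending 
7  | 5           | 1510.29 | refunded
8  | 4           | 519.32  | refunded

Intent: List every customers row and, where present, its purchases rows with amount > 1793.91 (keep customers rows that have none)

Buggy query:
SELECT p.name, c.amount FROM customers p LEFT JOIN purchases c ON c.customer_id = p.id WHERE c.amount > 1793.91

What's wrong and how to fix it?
Bug: Filtering c.amount in WHERE discards the NULL rows produced by LEFT JOIN, turning it into an inner join

Fix: Put 'c.amount > 1793.91' in the JOIN's ON clause instead of WHERE

Corrected query:
SELECT p.name, c.amount FROM customers p LEFT JOIN purchases c ON c.customer_id = p.id AND c.amount > 1793.91

Result:
name  | amount 
------+--------
Grace | 1815.81
Eve   | NULL   
Dave  | NULL   
Bob   | NULL   
Carol | NULL   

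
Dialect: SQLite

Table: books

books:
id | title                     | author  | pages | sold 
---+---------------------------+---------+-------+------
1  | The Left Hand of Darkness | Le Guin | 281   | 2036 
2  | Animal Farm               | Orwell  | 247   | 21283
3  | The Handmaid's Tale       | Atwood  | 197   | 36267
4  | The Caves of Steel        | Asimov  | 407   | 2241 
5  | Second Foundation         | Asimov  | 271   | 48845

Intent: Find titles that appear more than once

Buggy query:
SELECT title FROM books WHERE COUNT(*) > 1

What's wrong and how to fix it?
Bug: WHERE can't reference COUNT(*); aggregates are computed after WHERE

Fix: Group first, then use HAVING for the count condition

Corrected query:
SELECT title FROM books GROUP BY title HAVING COUNT(*) > 1

Result:
(no rows)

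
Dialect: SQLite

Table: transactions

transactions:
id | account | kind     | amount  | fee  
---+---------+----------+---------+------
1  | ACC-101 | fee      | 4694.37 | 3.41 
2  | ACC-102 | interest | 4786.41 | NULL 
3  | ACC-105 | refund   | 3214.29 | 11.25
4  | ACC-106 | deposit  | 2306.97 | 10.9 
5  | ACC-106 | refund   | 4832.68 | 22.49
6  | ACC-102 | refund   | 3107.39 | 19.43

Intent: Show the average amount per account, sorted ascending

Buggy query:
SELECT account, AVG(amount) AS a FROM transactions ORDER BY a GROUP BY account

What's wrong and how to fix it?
Bug: GROUP BY must precede ORDER BY

Fix: Move ORDER BY to the end, after GROUP BY

Corrected query:
SELECT account, AVG(amount) AS a FROM transactions GROUP BY account ORDER BY a

Result:
account | a       
--------+---------
ACC-105 | 3214.29 
ACC-106 | 3569.825
ACC-102 | 3946.9  
ACC-101 | 4694.37 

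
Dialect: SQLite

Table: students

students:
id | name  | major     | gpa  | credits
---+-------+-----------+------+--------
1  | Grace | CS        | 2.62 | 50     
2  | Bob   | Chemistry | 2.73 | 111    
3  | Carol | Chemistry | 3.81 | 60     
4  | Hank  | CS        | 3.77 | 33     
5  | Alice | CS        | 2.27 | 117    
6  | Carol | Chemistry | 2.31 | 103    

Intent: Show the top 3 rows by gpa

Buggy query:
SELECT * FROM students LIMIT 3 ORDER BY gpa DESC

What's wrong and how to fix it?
Bug: ORDER BY cannot follow LIMIT; LIMIT is the final clause

Fix: Sort with ORDER BY, then apply LIMIT

Corrected query:
SELECT * FROM students ORDER BY gpa DESC LIMIT 3

Result:
id | name  | major     | gpa  | credits
---+-------+-----------+------+--------
3  | Carol | Chemistry | 3.81 | 60     
4  | Hank  | CS        | 3.77 | 33     
2  | Bob   | Chemistry | 2.73 | 111    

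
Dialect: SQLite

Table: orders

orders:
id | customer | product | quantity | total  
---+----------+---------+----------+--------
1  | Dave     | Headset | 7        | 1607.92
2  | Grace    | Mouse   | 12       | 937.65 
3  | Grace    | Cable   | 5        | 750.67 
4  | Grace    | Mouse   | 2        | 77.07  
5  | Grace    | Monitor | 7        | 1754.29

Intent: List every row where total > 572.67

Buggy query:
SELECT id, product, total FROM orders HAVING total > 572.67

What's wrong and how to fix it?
Bug: This is a non-aggregate query (no GROUP BY, no aggregates), so in SQLite the HAVING clause is invalid here; a row-level condition belongs in WHERE

Fix: Use WHERE for row-level filtering

Corrected query:
SELECT id, product, total FROM orders WHERE total > 572.67

Result:
id | product | total  
---+---------+--------
1  | Headset | 1607.92
2  | Mouse   | 937.65 
3  | Cable   | 750.67 
5  | Monitor | 1754.29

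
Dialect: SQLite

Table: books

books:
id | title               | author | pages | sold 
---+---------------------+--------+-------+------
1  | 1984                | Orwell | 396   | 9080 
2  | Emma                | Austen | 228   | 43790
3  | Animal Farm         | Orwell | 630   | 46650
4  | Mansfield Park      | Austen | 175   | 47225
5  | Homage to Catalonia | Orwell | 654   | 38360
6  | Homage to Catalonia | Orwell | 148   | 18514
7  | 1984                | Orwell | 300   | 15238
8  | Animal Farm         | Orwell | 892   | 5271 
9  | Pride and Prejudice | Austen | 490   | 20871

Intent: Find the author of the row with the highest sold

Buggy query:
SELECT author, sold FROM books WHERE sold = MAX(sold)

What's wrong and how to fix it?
Bug: MAX(sold) is an aggregate and cannot be used directly in WHERE

Fix: Wrap MAX in a scalar subquery so WHERE compares against a single value

Corrected query:
SELECT author, sold FROM books WHERE sold = (SELECT MAX(sold) FROM books)

Result:
author | sold 
-------+------
Austen | 47225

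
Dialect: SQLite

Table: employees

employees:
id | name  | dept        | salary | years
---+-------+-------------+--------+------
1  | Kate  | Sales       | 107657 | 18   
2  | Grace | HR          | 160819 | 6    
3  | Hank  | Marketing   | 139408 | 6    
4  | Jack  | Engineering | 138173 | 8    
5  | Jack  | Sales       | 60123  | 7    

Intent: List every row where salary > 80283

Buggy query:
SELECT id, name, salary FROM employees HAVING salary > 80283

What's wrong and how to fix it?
Bug: This is a non-aggregate query (no GROUP BY, no aggregates), so in SQLite the HAVING clause is invalid here; a row-level condition belongs in WHERE

Fix: Use WHERE for row-level filtering

Corrected query:
SELECT id, name, salary FROM employees WHERE salary > 80283

Result:
id | name  | salary
---+-------+-------
1  | Kate  | 107657
2  | Grace | 160819
3  | Hank  | 139408
4  | Jack  | 138173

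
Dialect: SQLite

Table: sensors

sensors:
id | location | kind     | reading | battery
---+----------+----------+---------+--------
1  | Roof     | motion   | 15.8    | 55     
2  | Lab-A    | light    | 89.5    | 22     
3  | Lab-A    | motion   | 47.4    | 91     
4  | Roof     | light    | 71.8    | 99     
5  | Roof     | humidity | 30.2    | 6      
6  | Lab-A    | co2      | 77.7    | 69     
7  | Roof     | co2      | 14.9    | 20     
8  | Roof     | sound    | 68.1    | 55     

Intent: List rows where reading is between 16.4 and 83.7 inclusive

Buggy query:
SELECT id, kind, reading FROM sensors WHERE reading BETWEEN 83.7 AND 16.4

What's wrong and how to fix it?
Bug: BETWEEN expects the lower bound first; with 83.7 AND 16.4 the range is empty

Fix: Write BETWEEN 16.4 AND 83.7

Corrected query:
SELECT id, kind, reading FROM sensors WHERE reading BETWEEN 16.4 AND 83.7

Result:
id | kind     | reading
---+----------+--------
3  | motion   | 47.4   
4  | light    | 71.8   
5  | humidity | 30.2   
6  | co2      | 77.7   
8  | sound    | 68.1   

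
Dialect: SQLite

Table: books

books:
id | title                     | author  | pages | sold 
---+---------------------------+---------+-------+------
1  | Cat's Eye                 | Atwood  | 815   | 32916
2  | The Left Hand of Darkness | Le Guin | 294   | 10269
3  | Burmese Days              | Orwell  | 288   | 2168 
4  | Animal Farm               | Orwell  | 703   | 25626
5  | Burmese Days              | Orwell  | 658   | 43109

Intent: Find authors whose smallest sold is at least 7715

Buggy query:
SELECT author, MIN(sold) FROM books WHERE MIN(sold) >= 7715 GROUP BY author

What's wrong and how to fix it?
Bug: MIN() in WHERE is a misuse of aggregate

Fix: Replace WHERE with HAVING after the GROUP BY

Corrected query:
SELECT author, MIN(sold) FROM books GROUP BY author HAVING MIN(sold) >= 7715

Result:
author  | MIN(sold)
--------+----------
Atwood  | 32916    
Le Guin | 10269    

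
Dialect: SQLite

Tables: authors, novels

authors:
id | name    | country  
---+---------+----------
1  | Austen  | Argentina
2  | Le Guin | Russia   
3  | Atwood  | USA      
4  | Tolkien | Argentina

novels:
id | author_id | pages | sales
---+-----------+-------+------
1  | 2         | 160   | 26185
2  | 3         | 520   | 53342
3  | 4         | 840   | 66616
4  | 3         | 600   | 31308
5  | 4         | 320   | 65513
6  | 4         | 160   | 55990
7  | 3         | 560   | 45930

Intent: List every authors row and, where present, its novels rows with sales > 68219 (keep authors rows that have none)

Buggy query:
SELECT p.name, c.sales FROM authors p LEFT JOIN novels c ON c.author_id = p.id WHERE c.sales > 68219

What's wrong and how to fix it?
Bug: A WHERE condition on the right-hand table after LEFT JOIN drops unmatched parents

Fix: Move the right-table condition into the ON clause so unmatched parents are kept

Corrected query:
SELECT p.name, c.sales FROM authors p LEFT JOIN novels c ON c.author_id = p.id AND c.sales > 68219

Result:
name    | sales
--------+------
Austen  | NULL 
Le Guin | NULL 
Atwood  | NULL 
Tolkien | NULL 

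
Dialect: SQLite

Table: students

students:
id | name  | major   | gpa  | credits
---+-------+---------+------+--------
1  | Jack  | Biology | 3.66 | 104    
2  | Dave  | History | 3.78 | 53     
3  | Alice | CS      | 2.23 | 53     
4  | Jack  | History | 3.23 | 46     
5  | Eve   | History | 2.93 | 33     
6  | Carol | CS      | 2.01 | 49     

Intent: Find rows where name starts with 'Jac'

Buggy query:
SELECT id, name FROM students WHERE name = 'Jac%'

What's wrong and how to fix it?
Bug: '=' compares the literal string including the % character; pattern matching needs LIKE

Fix: Replace '=' with LIKE so 'Jac%' is treated as a pattern

Corrected query:
SELECT id, name FROM students WHERE name LIKE 'Jac%'

Result:
id | name
---+-----
1  | Jack
4  | Jack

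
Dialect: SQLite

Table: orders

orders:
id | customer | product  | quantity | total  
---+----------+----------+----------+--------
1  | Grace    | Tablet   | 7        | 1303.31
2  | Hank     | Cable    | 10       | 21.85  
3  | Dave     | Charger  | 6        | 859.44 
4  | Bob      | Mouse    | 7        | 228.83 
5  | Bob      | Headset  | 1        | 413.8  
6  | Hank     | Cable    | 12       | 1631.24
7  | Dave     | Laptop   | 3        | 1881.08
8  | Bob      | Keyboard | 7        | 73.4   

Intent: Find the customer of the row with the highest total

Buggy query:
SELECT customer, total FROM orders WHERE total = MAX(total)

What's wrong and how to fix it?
Bug: MAX(total) is an aggregate and cannot be used directly in WHERE

Fix: Wrap MAX in a scalar subquery so WHERE compares against a single value

Corrected query:
SELECT customer, total FROM orders WHERE total = (SELECT MAX(total) FROM orders)

Result:
customer | total  
---------+--------
Dave     | 1881.08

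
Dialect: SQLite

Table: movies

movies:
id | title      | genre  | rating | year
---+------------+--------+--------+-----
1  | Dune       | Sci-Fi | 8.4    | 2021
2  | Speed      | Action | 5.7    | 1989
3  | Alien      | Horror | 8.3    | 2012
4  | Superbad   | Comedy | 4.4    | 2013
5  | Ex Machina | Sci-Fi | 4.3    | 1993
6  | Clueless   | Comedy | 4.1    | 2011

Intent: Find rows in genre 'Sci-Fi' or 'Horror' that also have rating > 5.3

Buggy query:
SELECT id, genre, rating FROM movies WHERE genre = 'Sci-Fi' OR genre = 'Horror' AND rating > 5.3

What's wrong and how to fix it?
Bug: Without parentheses, AND is evaluated before OR, so the rating filter only applies to the 'Horror' branch

Fix: Group the OR with parentheses (or use IN), then AND the threshold

Corrected query:
SELECT id, genre, rating FROM movies WHERE (genre = 'Sci-Fi' OR genre = 'Horror') AND rating > 5.3

Result:
id | genre  | rating
---+--------+-------
1  | Sci-Fi | 8.4   
3  | Horror | 8.3   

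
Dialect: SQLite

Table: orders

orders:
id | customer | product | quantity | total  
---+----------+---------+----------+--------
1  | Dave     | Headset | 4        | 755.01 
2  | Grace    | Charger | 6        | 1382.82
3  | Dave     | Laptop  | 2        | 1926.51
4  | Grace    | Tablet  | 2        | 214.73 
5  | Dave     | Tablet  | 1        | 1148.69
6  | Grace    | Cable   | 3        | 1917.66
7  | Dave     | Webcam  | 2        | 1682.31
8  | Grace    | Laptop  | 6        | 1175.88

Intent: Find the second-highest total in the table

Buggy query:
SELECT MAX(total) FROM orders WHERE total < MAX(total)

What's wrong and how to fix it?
Bug: The inner MAX is an aggregate inside WHERE, which is not allowed

Fix: Put the inner MAX in a scalar subquery

Corrected query:
SELECT MAX(total) FROM orders WHERE total < (SELECT MAX(total) FROM orders)

Result:
MAX(total)
----------
1917.66   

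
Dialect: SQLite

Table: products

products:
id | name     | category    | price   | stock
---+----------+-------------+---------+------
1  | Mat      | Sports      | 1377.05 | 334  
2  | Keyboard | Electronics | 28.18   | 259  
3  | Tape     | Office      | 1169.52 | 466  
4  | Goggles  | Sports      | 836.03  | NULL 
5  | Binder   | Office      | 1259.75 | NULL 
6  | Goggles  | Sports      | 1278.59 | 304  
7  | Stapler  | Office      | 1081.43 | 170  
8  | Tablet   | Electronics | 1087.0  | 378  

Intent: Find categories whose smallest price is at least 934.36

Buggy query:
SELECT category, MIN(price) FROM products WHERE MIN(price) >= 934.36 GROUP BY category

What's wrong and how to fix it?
Bug: Aggregates like MIN are computed per group after WHERE runs

Fix: Replace WHERE with HAVING after the GROUP BY

Corrected query:
SELECT category, MIN(price) FROM products GROUP BY category HAVING MIN(price) >= 934.36

Result:
category | MIN(price)
---------+-----------
Office   | 1081.43   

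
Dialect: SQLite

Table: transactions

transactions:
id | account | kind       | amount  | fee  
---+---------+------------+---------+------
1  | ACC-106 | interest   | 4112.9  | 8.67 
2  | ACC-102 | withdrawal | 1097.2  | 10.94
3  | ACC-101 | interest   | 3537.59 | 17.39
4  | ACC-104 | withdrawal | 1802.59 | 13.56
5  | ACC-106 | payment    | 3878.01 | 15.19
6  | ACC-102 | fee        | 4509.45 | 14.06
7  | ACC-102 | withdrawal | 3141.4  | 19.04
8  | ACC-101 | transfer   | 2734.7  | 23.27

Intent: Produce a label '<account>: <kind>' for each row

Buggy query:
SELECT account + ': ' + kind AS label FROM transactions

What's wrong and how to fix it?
Bug: '+' is numeric addition; on text columns SQLite converts them to 0 instead of concatenating

Fix: Replace + with || to concatenate text

Corrected query:
SELECT account || ': ' || kind AS label FROM transactions

Result:
label              
-------------------
ACC-106: interest  
ACC-102: withdrawal
ACC-101: interest  
ACC-104: withdrawal
ACC-106: payment   
ACC-102: fee       
ACC-102: withdrawal
ACC-101: transfer  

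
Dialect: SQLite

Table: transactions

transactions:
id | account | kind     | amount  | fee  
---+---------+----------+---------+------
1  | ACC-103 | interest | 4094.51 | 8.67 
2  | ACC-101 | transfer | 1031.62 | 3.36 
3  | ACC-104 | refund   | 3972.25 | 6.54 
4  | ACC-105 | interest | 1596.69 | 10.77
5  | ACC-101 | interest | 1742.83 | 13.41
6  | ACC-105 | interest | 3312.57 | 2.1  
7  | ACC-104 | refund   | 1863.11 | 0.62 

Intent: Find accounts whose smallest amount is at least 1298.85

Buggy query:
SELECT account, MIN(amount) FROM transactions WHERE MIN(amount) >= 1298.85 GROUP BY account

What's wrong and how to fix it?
Bug: Aggregates like MIN are computed per group after WHERE runs

Fix: Replace WHERE with HAVING after the GROUP BY

Corrected query:
SELECT account, MIN(amount) FROM transactions GROUP BY account HAVING MIN(amount) >= 1298.85

Result:
account | MIN(amount)
--------+------------
ACC-103 | 4094.51    
ACC-104 | 1863.11    
ACC-105 | 1596.69    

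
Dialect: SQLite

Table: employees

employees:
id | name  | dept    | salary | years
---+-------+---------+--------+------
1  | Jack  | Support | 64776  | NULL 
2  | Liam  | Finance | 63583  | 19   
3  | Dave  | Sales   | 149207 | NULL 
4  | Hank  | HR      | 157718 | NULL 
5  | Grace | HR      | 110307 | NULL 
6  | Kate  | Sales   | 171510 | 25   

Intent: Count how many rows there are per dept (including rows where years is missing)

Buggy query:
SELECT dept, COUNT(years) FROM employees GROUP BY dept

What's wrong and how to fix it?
Bug: COUNT(column) counts non-NULL values only; rows with NULL years aren't counted

Fix: Replace COUNT(years) with COUNT(*)

Corrected query:
SELECT dept, COUNT(*) FROM employees GROUP BY dept

Result:
dept    | COUNT(*)
--------+---------
Finance | 1       
HR      | 2       
Sales   | 2       
Support | 1       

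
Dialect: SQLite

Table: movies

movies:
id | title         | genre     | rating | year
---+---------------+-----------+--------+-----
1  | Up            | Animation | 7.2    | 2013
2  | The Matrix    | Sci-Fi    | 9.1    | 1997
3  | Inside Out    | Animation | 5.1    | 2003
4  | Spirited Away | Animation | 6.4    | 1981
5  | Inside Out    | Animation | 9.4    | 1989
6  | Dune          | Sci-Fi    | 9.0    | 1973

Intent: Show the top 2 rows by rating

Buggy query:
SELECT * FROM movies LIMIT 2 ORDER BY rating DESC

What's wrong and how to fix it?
Bug: ORDER BY cannot follow LIMIT; LIMIT is the final clause

Fix: Sort with ORDER BY, then apply LIMIT

Corrected query:
SELECT * FROM movies ORDER BY rating DESC LIMIT 2

Result:
id | title      | genre     | rating | year
---+------------+-----------+--------+-----
5  | Inside Out | Animation | 9.4    | 1989
2  | The Matrix | Sci-Fi    | 9.1    | 1997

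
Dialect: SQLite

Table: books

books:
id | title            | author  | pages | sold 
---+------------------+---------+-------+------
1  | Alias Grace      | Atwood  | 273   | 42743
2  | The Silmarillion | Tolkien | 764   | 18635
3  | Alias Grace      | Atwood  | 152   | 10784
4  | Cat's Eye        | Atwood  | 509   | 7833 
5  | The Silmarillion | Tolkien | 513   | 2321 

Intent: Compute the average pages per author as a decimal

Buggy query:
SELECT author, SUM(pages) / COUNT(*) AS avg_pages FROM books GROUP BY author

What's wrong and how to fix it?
Bug: Both operands are integers, so '/' performs integer division and truncates

Fix: Multiply by 1.0 (or CAST to REAL) to force floating-point division

Corrected query:
SELECT author, SUM(pages) * 1.0 / COUNT(*) AS avg_pages FROM books GROUP BY author

Result:
author  | avg_pages 
--------+-----------
Atwood  | 311.333333
Tolkien | 638.5     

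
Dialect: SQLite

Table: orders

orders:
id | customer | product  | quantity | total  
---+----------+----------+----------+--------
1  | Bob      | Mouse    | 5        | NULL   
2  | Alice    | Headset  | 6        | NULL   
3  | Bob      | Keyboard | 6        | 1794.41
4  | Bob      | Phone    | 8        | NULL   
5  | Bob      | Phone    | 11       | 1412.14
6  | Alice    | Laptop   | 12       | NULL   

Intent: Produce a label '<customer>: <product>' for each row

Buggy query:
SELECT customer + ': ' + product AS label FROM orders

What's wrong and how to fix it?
Bug: SQLite uses || for string concatenation; + coerces text to numbers (yielding 0)

Fix: Replace + with || to concatenate text

Corrected query:
SELECT customer || ': ' || product AS label FROM orders

Result:
label         
--------------
Bob: Mouse    
Alice: Headset
Bob: Keyboard 
Bob: Phone    
Bob: Phone    
Alice: Laptop 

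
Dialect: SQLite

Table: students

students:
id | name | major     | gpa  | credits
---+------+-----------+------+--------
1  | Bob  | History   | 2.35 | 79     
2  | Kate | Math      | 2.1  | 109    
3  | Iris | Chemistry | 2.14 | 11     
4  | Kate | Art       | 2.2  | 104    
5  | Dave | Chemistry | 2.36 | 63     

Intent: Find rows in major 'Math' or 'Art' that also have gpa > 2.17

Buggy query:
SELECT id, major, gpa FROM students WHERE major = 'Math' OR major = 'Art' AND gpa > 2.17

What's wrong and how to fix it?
Bug: AND binds tighter than OR, so this parses as major = 'Math' OR (major = 'Art' AND gpa > 2.17)

Fix: Group the OR with parentheses (or use IN), then AND the threshold

Corrected query:
SELECT id, major, gpa FROM students WHERE (major = 'Math' OR major = 'Art') AND gpa > 2.17

Result:
id | major | gpa
---+-------+----
4  | Art   | 2.2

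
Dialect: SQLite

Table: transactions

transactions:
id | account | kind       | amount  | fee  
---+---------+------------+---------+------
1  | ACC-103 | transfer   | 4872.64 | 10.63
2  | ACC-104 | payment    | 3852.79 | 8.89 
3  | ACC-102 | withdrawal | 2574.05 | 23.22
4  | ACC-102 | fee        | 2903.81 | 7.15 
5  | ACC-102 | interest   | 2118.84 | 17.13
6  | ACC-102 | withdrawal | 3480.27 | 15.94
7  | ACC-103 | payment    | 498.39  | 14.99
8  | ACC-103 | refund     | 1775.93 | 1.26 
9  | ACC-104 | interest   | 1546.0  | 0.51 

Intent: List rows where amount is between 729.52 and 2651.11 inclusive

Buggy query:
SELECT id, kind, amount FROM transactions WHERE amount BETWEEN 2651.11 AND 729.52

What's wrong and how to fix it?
Bug: The bounds are reversed; BETWEEN a AND b requires a <= b to match anything

Fix: Swap the bounds so the smaller value comes first

Corrected query:
SELECT id, kind, amount FROM transactions WHERE amount BETWEEN 729.52 AND 2651.11

Result:
id | kind       | amount 
---+------------+--------
3  | withdrawal | 2574.05
5  | interest   | 2118.84
8  | refund     | 1775.93
9  | interest   | 1546   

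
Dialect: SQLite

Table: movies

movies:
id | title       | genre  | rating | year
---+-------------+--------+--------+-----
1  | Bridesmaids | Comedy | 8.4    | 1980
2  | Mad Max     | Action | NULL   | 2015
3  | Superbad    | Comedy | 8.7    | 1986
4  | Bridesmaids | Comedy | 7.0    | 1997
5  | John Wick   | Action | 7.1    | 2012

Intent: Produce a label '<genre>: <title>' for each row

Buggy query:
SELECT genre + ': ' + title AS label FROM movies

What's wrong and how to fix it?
Bug: '+' is numeric addition; on text columns SQLite converts them to 0 instead of concatenating

Fix: Replace + with || to concatenate text

Corrected query:
SELECT genre || ': ' || title AS label FROM movies

Result:
label              
-------------------
Comedy: Bridesmaids
Action: Mad Max    
Comedy: Superbad   
Comedy: Bridesmaids
Action: John Wick  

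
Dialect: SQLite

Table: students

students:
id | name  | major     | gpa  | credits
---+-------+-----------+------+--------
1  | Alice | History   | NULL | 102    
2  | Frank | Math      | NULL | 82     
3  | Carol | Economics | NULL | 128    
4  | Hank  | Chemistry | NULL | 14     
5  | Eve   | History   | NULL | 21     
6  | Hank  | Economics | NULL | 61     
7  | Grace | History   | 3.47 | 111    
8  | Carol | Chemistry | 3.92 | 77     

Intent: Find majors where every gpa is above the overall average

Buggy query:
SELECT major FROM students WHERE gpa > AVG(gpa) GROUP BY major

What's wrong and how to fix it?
Bug: WHERE evaluates per row before aggregation, so AVG() is unavailable

Fix: Use a subquery for AVG and a HAVING MIN(...) filter so the condition holds for every row in the group

Corrected query:
SELECT major FROM students GROUP BY major HAVING MIN(gpa) > (SELECT AVG(gpa) FROM students)

Result:
major    
---------
Chemistry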